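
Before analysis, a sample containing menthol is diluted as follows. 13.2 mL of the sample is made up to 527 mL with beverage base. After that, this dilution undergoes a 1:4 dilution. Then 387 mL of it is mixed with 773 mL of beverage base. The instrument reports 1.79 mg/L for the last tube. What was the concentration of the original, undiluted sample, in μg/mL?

Overall dilution factor = 39.92 × 4 × 2.997 = 479.
Original = 1.79 mg/L × 479 = 857 mg/L = 857 μg/mL.

857 μg/mL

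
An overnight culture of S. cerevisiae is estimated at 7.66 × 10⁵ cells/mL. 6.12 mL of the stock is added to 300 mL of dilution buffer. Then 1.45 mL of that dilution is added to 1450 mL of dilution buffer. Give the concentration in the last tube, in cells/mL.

Overall dilution factor = 50.02 × 1001 = 5.01 × 10⁴.
7.66 × 10⁵ cells/mL / 5.01 × 10⁴ = 15.3 cells/mL.

15.3 cells/mL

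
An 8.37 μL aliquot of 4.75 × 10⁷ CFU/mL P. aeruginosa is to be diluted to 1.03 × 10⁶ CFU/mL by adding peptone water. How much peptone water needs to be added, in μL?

V₂ = C₁V₁/C₂ = 4.75 × 10⁷ × 8.37 / 1.03 × 10⁶ = 386 μL.
Diluent to add = V₂ − V₁ = 386 − 8.37 = 378 μL.

378 μL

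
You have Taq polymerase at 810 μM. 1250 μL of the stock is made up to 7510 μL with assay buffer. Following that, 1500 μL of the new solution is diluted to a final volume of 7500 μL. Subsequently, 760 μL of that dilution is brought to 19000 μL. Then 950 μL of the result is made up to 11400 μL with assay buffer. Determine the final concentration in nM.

89.9 nM

Overall dilution factor = 6.008 × 5 × 25 × 12 = 9012.
810 μM / 9012 = 0.0899 μM = 89.9 nM.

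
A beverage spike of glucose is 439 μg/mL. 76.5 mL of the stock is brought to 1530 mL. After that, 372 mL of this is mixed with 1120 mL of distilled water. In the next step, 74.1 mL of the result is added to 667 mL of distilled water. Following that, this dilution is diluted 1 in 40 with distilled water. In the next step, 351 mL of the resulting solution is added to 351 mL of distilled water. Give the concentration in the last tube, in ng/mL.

Overall dilution factor = 20 × 4.011 × 10.00 × 40 × 2 = 6.42 × 10⁴.
439 μg/mL / 6.42 × 10⁴ = 6.84 × 10⁻³ μg/mL = 6.84 ng/mL.

6.84 ng/mL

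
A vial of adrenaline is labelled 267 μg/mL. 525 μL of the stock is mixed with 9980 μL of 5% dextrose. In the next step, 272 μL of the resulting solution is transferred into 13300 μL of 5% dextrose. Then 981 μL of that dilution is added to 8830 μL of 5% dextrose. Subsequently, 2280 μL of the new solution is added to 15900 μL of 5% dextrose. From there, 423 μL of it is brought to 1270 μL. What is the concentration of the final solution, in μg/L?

Overall dilution factor = 20.01 × 49.90 × 10.00 × 7.974 × 3.002 = 2.39 × 10⁵.
267 μg/mL / 2.39 × 10⁵ = 1.12 × 10⁻³ μg/mL = 1.12 μg/L.

1.12 μg/L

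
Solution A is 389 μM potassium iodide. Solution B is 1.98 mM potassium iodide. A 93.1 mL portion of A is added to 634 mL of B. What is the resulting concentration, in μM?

1780 μM

C_B = 1.98 mM = 1980 μM.
C_mix = (C_A·V_A + C_B·V_B)/(V_A + V_B) = (389×93.1 + 1980×634) / 727.1 = 1776 μM.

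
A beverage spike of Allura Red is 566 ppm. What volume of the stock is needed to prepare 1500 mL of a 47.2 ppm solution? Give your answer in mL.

125 mL

V₁ = C₂V₂/C₁ = 47.2 × 1500 / 566 = 125 mL.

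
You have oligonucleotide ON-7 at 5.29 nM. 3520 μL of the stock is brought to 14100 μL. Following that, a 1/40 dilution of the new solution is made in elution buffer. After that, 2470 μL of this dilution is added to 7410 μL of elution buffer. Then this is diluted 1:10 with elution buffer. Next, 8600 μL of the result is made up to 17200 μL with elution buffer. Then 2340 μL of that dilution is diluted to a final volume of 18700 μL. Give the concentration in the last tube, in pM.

Overall dilution factor = 4.006 × 40 × 4 × 10 × 2 × 7.991 = 1.02 × 10⁵.
5.29 nM / 1.02 × 10⁵ = 5.16 × 10⁻⁵ nM = 0.0516 pM.

0.0516 pM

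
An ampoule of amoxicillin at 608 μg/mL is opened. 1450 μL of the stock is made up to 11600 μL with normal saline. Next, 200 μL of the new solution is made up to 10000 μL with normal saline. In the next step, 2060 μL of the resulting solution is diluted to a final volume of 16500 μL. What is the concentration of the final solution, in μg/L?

Overall dilution factor = 8 × 50 × 8.010 = 3204.
608 μg/mL / 3204 = 0.190 μg/mL = 190 μg/L.

190 μg/L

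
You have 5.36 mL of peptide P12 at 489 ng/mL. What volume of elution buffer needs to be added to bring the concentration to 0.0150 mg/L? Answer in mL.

169 mL

0.0150 mg/L = 15.0 ng/mL.
V₂ = C₁V₁/C₂ = 489 × 5.36 / 15.0 = 175 mL.
Diluent to add = V₂ − V₁ = 175 − 5.36 = 169 mL.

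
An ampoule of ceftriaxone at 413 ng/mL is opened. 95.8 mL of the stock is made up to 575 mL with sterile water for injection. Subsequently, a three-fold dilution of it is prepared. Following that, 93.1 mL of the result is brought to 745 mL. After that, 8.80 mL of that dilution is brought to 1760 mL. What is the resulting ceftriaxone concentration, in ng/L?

14.3 ng/L

Overall dilution factor = 6.002 × 3 × 8.002 × 200 = 2.88 × 10⁴.
413 ng/mL / 2.88 × 10⁴ = 0.0143 ng/mL = 14.3 ng/L.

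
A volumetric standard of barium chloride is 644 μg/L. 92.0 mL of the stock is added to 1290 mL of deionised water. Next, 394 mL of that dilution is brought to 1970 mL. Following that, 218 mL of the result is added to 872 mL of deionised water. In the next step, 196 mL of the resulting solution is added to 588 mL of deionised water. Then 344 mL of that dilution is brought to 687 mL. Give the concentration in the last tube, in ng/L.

215 ng/L

Overall dilution factor = 15.02 × 5 × 5 × 4 × 1.997 = 3000.
644 μg/L / 3000 = 0.215 μg/L = 215 ng/L.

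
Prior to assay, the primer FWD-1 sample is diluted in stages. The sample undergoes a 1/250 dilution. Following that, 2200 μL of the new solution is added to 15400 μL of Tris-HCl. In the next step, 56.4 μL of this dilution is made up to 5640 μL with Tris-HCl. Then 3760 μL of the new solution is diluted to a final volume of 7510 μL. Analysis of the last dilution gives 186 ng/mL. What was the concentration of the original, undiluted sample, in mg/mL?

Overall dilution factor = 250 × 8 × 100 × 1.997 = 3.99 × 10⁵.
Original = 186 ng/mL × 3.99 × 10⁵ = 7.43 × 10⁷ ng/mL = 74.3 mg/mL.

74.3 mg/mL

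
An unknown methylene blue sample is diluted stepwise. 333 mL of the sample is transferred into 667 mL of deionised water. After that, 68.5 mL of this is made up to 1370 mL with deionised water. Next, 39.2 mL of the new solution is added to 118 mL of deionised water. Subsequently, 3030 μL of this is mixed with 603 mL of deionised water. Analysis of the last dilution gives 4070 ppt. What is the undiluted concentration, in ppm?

Overall dilution factor = 3.003 × 20 × 4.010 × 200.0 = 4.82 × 10⁴.
Original = 4070 ppt × 4.82 × 10⁴ = 1.96 × 10⁸ ppt = 196 ppm.

196 ppm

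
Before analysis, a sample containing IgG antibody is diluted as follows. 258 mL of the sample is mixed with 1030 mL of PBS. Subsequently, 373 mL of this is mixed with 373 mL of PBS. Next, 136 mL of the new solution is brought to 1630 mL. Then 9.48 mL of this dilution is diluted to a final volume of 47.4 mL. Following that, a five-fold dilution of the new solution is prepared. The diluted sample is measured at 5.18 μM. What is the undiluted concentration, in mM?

15.5 mM

Overall dilution factor = 4.992 × 2 × 11.99 × 5 × 5 = 2992.
Original = 5.18 μM × 2992 = 1.55 × 10⁴ μM = 15.5 mM.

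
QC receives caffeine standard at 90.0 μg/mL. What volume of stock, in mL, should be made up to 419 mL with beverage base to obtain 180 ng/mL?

0.838 mL

180 ng/mL = 0.180 μg/mL.
V₁ = C₂V₂/C₁ = 0.180 × 419 / 90.0 = 0.838 mL.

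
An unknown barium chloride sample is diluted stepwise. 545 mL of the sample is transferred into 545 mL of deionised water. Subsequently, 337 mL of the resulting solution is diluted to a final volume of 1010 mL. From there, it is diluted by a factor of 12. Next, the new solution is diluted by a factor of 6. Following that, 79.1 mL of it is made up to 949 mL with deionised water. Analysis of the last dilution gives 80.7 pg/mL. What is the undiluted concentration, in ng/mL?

Overall dilution factor = 2 × 2.997 × 12 × 6 × 12.00 = 5178.
Original = 80.7 pg/mL × 5178 = 4.18 × 10⁵ pg/mL = 418 ng/mL.

418 ng/mL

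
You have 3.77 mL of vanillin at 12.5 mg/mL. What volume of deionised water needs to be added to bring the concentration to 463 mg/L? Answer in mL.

98.0 mL

463 mg/L = 0.463 mg/mL.
V₂ = C₁V₁/C₂ = 12.5 × 3.77 / 0.463 = 102 mL.
Diluent to add = V₂ − V₁ = 102 − 3.77 = 98.0 mL.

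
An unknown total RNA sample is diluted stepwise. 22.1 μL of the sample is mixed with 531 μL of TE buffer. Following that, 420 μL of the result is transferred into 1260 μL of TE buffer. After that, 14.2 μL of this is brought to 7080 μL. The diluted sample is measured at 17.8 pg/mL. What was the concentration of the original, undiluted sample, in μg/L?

888 μg/L

Overall dilution factor = 25.03 × 4 × 498.6 = 4.99 × 10⁴.
Original = 17.8 pg/mL × 4.99 × 10⁴ = 8.88 × 10⁵ pg/mL = 888 μg/L.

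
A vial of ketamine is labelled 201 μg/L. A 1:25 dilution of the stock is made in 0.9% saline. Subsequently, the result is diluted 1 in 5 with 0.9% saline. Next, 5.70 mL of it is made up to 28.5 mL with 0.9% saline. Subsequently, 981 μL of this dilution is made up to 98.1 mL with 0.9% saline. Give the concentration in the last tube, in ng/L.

Overall dilution factor = 25 × 5 × 5 × 100 = 6.25 × 10⁴.
201 μg/L / 6.25 × 10⁴ = 3.22 × 10⁻³ μg/L = 3.22 ng/L.

3.22 ng/L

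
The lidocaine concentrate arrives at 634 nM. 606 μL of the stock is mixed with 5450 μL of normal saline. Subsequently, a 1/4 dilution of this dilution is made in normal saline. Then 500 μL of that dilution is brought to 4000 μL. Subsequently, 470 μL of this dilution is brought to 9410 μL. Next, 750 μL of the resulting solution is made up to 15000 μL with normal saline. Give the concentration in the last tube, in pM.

4.95 pM

Overall dilution factor = 9.993 × 4 × 8 × 20.02 × 20 = 1.28 × 10⁵.
634 nM / 1.28 × 10⁵ = 4.95 × 10⁻³ nM = 4.95 pM.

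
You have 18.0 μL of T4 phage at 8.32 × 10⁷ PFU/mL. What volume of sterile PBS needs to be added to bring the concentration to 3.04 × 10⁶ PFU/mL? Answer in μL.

475 μL

V₂ = C₁V₁/C₂ = 8.32 × 10⁷ × 18.0 / 3.04 × 10⁶ = 493 μL.
Diluent to add = V₂ − V₁ = 493 − 18.0 = 475 μL.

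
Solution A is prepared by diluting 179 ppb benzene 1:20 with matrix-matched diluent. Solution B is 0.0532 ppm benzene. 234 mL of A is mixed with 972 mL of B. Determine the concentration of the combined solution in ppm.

C_A = 179 ppb / 20 = 8.95 ppb.
C_B = 0.0532 ppm = 53.2 ppb.
C_mix = (C_A·V_A + C_B·V_B)/(V_A + V_B) = (8.95×234 + 53.2×972) / 1206 = 44.6 ppb = 0.0446 ppm.

0.0446 ppm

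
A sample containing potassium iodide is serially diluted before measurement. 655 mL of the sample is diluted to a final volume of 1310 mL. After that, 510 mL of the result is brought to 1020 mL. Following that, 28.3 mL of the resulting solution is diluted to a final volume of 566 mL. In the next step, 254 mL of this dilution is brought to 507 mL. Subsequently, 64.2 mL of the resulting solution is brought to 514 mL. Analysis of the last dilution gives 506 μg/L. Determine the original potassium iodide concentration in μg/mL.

Overall dilution factor = 2 × 2 × 20 × 1.996 × 8.006 = 1278.
Original = 506 μg/L × 1278 = 6.47 × 10⁵ μg/L = 647 μg/mL.

647 μg/mL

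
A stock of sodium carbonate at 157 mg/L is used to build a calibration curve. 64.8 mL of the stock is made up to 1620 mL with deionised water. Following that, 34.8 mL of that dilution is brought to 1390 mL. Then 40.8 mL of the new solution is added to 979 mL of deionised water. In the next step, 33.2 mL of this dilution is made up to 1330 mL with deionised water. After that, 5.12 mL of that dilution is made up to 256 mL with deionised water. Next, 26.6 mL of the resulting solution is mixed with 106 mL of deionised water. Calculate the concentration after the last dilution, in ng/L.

Overall dilution factor = 25 × 39.94 × 25.00 × 40.06 × 50 × 4.985 = 2.49 × 10⁸.
157 mg/L / 2.49 × 10⁸ = 6.30 × 10⁻⁷ mg/L = 0.630 ng/L.

0.630 ng/L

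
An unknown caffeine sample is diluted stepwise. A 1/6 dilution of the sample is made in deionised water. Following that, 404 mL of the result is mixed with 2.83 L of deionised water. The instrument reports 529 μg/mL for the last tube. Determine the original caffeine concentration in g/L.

Overall dilution factor = 6 × 8.005 = 48.0.
Original = 529 μg/mL × 48.0 = 2.54 × 10⁴ μg/mL = 25.4 g/L.

25.4 g/L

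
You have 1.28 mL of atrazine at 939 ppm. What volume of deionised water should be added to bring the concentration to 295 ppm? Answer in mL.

V₂ = C₁V₁/C₂ = 939 × 1.28 / 295 = 4.07 mL.
Diluent to add = V₂ − V₁ = 4.07 − 1.28 = 2.79 mL.

2.79 mL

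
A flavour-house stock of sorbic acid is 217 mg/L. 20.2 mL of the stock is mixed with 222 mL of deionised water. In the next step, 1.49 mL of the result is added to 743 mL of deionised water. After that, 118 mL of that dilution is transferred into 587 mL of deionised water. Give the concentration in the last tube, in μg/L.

Overall dilution factor = 11.99 × 499.7 × 5.975 = 3.58 × 10⁴.
217 mg/L / 3.58 × 10⁴ = 6.06 × 10⁻³ mg/L = 6.06 μg/L.

6.06 μg/L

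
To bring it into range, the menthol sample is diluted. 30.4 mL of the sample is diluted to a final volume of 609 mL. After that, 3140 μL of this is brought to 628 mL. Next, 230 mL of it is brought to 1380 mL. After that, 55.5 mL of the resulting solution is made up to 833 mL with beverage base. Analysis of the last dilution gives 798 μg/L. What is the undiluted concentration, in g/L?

288 g/L

Overall dilution factor = 20.03 × 200 × 6 × 15.01 = 3.61 × 10⁵.
Original = 798 μg/L × 3.61 × 10⁵ = 2.88 × 10⁸ μg/L = 288 g/L.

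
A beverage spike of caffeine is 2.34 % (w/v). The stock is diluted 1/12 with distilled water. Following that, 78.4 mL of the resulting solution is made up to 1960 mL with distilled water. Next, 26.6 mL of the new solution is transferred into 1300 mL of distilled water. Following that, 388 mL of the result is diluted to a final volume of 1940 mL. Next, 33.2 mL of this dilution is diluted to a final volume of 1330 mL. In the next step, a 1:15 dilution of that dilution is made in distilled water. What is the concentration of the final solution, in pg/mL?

521 pg/mL

Overall dilution factor = 12 × 25 × 49.87 × 5 × 40.06 × 15 = 4.50 × 10⁷.
2.34 % (w/v) / 4.50 × 10⁷ = 5.21 × 10⁻⁸ % (w/v) = 521 pg/mL.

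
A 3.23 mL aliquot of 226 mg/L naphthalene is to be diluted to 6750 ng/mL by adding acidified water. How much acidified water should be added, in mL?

105 mL

6750 ng/mL = 6.75 mg/L.
V₂ = C₁V₁/C₂ = 226 × 3.23 / 6.75 = 108 mL.
Diluent to add = V₂ − V₁ = 108 − 3.23 = 105 mL.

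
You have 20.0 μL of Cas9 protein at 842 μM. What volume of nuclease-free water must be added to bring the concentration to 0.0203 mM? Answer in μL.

0.0203 mM = 20.3 μM.
V₂ = C₁V₁/C₂ = 842 × 20.0 / 20.3 = 830 μL.
Diluent to add = V₂ − V₁ = 830 − 20.0 = 810 μL.

810 μL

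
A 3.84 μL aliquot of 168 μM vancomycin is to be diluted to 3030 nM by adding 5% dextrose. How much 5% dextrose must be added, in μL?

3030 nM = 3.03 μM.
V₂ = C₁V₁/C₂ = 168 × 3.84 / 3.03 = 213 μL.
Diluent to add = V₂ − V₁ = 213 − 3.84 = 209 μL.

209 μL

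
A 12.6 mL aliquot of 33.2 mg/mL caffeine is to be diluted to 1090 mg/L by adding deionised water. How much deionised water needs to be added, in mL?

371 mL

1090 mg/L = 1.09 mg/mL.
V₂ = C₁V₁/C₂ = 33.2 × 12.6 / 1.09 = 384 mL.
Diluent to add = V₂ − V₁ = 384 − 12.6 = 371 mL.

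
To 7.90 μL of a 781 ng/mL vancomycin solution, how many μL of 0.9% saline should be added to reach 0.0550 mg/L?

104 μL

0.0550 mg/L = 55.0 ng/mL.
V₂ = C₁V₁/C₂ = 781 × 7.90 / 55.0 = 112 μL.
Diluent to add = V₂ − V₁ = 112 − 7.90 = 104 μL.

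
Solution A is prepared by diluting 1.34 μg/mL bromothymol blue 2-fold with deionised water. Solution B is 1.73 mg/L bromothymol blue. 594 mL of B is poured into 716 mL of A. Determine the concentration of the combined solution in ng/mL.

1150 ng/mL

C_A = 1.34 μg/mL / 2 = 0.670 μg/mL.
C_B = 1.73 mg/L = 1.73 μg/mL.
C_mix = (C_A·V_A + C_B·V_B)/(V_A + V_B) = (0.670×716 + 1.73×594) / 1310 = 1.15 μg/mL = 1150 ng/mL.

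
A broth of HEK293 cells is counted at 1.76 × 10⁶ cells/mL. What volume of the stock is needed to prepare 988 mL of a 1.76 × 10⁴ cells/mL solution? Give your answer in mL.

9.88 mL

V₁ = C₂V₂/C₁ = 1.76 × 10⁴ × 988 / 1.76 × 10⁶ = 9.88 mL.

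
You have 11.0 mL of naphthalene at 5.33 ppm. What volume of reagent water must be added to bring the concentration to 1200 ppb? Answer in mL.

1200 ppb = 1.20 ppm.
V₂ = C₁V₁/C₂ = 5.33 × 11.0 / 1.20 = 48.9 mL.
Diluent to add = V₂ − V₁ = 48.9 − 11.0 = 37.9 mL.

37.9 mL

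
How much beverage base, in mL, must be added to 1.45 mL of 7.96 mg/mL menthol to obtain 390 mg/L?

28.1 mL

390 mg/L = 0.390 mg/mL.
V₂ = C₁V₁/C₂ = 7.96 × 1.45 / 0.390 = 29.6 mL.
Diluent to add = V₂ − V₁ = 29.6 − 1.45 = 28.1 mL.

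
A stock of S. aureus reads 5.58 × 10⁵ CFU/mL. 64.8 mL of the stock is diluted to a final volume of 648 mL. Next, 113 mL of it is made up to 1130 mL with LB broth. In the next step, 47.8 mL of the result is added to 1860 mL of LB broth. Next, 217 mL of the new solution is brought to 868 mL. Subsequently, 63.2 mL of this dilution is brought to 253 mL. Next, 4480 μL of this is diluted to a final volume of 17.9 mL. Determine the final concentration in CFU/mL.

2.19 CFU/mL

Overall dilution factor = 10 × 10 × 39.91 × 4 × 4.003 × 3.996 = 2.55 × 10⁵.
5.58 × 10⁵ CFU/mL / 2.55 × 10⁵ = 2.19 CFU/mL.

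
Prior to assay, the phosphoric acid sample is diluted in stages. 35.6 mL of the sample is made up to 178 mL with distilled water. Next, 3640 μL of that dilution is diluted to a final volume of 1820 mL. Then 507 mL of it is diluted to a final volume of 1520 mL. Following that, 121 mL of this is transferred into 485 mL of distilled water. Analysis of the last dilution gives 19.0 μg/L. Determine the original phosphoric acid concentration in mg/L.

Overall dilution factor = 5 × 500 × 2.998 × 5.008 = 3.75 × 10⁴.
Original = 19.0 μg/L × 3.75 × 10⁴ = 7.13 × 10⁵ μg/L = 713 mg/L.

713 mg/L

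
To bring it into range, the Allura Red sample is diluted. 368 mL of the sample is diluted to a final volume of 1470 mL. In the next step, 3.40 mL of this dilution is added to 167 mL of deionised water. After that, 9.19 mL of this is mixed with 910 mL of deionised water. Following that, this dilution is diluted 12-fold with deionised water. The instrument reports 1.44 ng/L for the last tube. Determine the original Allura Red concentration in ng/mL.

Overall dilution factor = 3.995 × 50.12 × 100.0 × 12 = 2.40 × 10⁵.
Original = 1.44 ng/L × 2.40 × 10⁵ = 3.46 × 10⁵ ng/L = 346 ng/mL.

346 ng/mL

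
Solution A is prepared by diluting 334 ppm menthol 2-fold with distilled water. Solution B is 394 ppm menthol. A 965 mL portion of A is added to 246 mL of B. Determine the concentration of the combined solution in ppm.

213 ppm

C_A = 334 ppm / 2 = 167 ppm.
C_mix = (C_A·V_A + C_B·V_B)/(V_A + V_B) = (167×965 + 394×246) / 1211 = 213 ppm.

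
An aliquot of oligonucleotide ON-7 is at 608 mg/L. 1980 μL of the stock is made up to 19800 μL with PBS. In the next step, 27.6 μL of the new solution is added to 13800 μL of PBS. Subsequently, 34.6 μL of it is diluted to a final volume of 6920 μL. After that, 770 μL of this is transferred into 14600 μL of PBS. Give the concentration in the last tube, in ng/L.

Overall dilution factor = 10 × 501 × 200 × 19.96 = 2.00 × 10⁷.
608 mg/L / 2.00 × 10⁷ = 3.04 × 10⁻⁵ mg/L = 30.4 ng/L.

30.4 ng/L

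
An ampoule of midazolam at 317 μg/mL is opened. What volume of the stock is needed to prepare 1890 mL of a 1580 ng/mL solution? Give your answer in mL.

9.42 mL

1580 ng/mL = 1.58 μg/mL.
V₁ = C₂V₂/C₁ = 1.58 × 1890 / 317 = 9.42 mL.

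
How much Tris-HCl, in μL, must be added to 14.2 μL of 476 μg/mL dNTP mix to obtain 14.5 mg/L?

452 μL

14.5 mg/L = 14.5 μg/mL.
V₂ = C₁V₁/C₂ = 476 × 14.2 / 14.5 = 466 μL.
Diluent to add = V₂ − V₁ = 466 − 14.2 = 452 μL.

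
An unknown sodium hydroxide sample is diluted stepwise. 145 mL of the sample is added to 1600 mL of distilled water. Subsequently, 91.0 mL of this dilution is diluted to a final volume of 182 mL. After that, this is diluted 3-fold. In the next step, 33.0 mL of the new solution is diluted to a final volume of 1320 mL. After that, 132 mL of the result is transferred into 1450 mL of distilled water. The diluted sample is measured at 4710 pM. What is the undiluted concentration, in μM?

Overall dilution factor = 12.03 × 2 × 3 × 40 × 11.98 = 3.46 × 10⁴.
Original = 4710 pM × 3.46 × 10⁴ = 1.63 × 10⁸ pM = 163 μM.

163 μM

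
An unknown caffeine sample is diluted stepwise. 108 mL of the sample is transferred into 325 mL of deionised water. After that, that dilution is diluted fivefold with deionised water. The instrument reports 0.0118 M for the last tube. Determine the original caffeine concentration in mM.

Overall dilution factor = 4.009 × 5 = 20.0.
Original = 0.0118 M × 20.0 = 0.237 M = 237 mM.

237 mM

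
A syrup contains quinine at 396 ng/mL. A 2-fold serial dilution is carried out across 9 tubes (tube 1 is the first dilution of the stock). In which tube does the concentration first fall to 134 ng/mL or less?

tube 2

Tube n has concentration 396 ng/mL / 2ⁿ.
Need 2ⁿ ≥ 396 ng/mL / 134 ng/mL = 2.96, so n ≥ 1.56.
First such tube: n = 2.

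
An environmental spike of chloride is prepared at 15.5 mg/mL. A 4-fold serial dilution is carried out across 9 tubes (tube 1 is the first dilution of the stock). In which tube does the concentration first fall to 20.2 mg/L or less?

Tube n has concentration 15.5 mg/mL / 4ⁿ.
Need 4ⁿ ≥ 15.5 mg/mL / 20.2 mg/L = 767, so n ≥ 4.79.
First such tube: n = 5.

tube 5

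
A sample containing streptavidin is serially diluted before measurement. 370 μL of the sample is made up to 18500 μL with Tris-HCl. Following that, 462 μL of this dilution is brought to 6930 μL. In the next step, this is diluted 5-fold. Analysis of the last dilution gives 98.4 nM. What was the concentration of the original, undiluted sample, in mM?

0.369 mM

Overall dilution factor = 50 × 15 × 5 = 3750.
Original = 98.4 nM × 3750 = 3.69 × 10⁵ nM = 0.369 mM.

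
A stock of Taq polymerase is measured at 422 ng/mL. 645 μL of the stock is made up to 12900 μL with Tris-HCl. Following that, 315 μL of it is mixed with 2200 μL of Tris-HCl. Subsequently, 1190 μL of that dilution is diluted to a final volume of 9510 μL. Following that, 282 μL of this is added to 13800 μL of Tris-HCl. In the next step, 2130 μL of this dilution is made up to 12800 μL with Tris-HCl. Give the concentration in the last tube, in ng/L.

1.10 ng/L

Overall dilution factor = 20 × 7.984 × 7.992 × 49.94 × 6.009 = 3.83 × 10⁵.
422 ng/mL / 3.83 × 10⁵ = 1.10 × 10⁻³ ng/mL = 1.10 ng/L.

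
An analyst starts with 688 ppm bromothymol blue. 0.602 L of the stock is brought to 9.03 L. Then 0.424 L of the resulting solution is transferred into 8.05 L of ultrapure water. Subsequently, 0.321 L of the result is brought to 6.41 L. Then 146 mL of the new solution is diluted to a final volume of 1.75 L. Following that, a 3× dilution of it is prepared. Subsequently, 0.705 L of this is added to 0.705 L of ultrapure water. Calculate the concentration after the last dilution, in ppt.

1600 ppt

Overall dilution factor = 15 × 19.99 × 19.97 × 11.99 × 3 × 2 = 4.31 × 10⁵.
688 ppm / 4.31 × 10⁵ = 1.60 × 10⁻³ ppm = 1600 ppt.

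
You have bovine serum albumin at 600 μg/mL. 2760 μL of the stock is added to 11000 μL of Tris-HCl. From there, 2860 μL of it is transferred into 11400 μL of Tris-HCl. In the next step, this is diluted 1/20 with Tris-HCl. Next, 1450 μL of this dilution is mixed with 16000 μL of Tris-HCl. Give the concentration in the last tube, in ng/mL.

Overall dilution factor = 4.986 × 4.986 × 20 × 12.03 = 5983.
600 μg/mL / 5983 = 0.100 μg/mL = 100 ng/mL.

100 ng/mL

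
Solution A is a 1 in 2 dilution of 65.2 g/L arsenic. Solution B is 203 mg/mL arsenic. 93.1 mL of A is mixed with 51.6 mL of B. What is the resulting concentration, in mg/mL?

C_A = 65.2 g/L / 2 = 32.6 g/L.
C_B = 203 mg/mL = 203 g/L.
C_mix = (C_A·V_A + C_B·V_B)/(V_A + V_B) = (32.6×93.1 + 203×51.6) / 144.7 = 93.4 g/L = 93.4 mg/mL.

93.4 mg/mL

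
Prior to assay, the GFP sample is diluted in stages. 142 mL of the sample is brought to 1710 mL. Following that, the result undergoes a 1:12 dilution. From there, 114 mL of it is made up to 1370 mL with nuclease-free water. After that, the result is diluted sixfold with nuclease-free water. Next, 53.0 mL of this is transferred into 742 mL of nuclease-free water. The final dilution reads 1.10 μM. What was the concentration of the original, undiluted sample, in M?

Overall dilution factor = 12.04 × 12 × 12.02 × 6 × 15 = 1.56 × 10⁵.
Original = 1.10 μM × 1.56 × 10⁵ = 1.72 × 10⁵ μM = 0.172 M.

0.172 M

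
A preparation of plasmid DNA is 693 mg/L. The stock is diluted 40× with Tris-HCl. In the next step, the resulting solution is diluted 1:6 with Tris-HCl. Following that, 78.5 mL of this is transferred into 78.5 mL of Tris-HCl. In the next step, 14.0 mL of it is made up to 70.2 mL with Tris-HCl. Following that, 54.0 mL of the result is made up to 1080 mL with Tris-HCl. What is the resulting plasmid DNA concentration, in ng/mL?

14.4 ng/mL

Overall dilution factor = 40 × 6 × 2 × 5.014 × 20 = 4.81 × 10⁴.
693 mg/L / 4.81 × 10⁴ = 0.0144 mg/L = 14.4 ng/mL.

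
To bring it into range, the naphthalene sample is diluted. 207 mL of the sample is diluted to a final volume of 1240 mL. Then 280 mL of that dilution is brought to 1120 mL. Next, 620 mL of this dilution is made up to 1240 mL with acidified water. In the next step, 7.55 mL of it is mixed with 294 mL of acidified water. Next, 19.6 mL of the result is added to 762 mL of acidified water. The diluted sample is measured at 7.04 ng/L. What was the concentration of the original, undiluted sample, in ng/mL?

537 ng/mL

Overall dilution factor = 5.990 × 4 × 2 × 39.94 × 39.88 = 7.63 × 10⁴.
Original = 7.04 ng/L × 7.63 × 10⁴ = 5.37 × 10⁵ ng/L = 537 ng/mL.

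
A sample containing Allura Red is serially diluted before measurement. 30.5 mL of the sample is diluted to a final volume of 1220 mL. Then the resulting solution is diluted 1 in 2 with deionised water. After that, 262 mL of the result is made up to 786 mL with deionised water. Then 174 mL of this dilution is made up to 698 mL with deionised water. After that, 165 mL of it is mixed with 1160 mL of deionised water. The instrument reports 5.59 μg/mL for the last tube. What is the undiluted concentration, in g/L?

43.2 g/L

Overall dilution factor = 40 × 2 × 3 × 4.011 × 8.030 = 7731.
Original = 5.59 μg/mL × 7731 = 4.32 × 10⁴ μg/mL = 43.2 g/L.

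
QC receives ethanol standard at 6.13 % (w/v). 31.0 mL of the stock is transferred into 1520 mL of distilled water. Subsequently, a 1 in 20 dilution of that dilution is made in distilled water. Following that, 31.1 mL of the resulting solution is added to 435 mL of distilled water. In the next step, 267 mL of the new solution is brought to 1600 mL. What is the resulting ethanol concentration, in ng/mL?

Overall dilution factor = 50.03 × 20 × 14.99 × 5.993 = 8.99 × 10⁴.
6.13 % (w/v) / 8.99 × 10⁴ = 6.82 × 10⁻⁵ % (w/v) = 682 ng/mL.

682 ng/mL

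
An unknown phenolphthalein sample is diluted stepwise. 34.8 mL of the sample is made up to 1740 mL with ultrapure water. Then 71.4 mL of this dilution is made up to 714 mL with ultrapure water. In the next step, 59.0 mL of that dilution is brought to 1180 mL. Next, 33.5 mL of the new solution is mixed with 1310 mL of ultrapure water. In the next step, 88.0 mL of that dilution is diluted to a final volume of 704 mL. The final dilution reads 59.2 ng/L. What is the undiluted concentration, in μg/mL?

Overall dilution factor = 50 × 10 × 20 × 40.10 × 8 = 3.21 × 10⁶.
Original = 59.2 ng/L × 3.21 × 10⁶ = 1.90 × 10⁸ ng/L = 190 μg/mL.

190 μg/mL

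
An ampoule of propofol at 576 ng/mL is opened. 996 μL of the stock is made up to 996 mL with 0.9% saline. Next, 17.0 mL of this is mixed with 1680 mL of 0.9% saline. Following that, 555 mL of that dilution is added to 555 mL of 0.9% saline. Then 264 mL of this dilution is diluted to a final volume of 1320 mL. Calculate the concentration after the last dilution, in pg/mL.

0.577 pg/mL

Overall dilution factor = 1000 × 99.82 × 2 × 5 = 9.98 × 10⁵.
576 ng/mL / 9.98 × 10⁵ = 5.77 × 10⁻⁴ ng/mL = 0.577 pg/mL.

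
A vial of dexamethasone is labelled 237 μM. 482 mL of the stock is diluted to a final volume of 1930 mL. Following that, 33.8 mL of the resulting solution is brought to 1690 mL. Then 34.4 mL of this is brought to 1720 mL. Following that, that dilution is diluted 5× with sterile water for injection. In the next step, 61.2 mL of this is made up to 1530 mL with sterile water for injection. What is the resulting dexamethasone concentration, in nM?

0.189 nM

Overall dilution factor = 4.004 × 50 × 50 × 5 × 25 = 1.25 × 10⁶.
237 μM / 1.25 × 10⁶ = 1.89 × 10⁻⁴ μM = 0.189 nM.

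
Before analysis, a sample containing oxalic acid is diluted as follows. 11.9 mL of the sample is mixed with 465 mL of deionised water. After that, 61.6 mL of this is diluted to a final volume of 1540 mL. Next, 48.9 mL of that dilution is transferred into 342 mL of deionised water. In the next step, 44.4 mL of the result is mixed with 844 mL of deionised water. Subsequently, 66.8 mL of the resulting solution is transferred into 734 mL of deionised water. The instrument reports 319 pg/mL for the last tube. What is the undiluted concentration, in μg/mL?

613 μg/mL

Overall dilution factor = 40.08 × 25 × 7.994 × 20.01 × 11.99 = 1.92 × 10⁶.
Original = 319 pg/mL × 1.92 × 10⁶ = 6.13 × 10⁸ pg/mL = 613 μg/mL.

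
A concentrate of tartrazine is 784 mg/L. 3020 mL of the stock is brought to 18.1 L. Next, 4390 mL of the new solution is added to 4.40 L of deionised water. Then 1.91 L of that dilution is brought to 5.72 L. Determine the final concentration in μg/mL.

21.8 μg/mL

Overall dilution factor = 5.993 × 2.002 × 2.995 = 35.9.
784 mg/L / 35.9 = 21.8 mg/L = 21.8 μg/mL.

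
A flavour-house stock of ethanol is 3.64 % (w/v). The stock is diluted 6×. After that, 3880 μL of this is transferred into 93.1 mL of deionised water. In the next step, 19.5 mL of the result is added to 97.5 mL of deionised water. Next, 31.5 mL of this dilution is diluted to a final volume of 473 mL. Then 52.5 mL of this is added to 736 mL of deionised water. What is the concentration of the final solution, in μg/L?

179 μg/L

Overall dilution factor = 6 × 24.99 × 6 × 15.02 × 15.02 = 2.03 × 10⁵.
3.64 % (w/v) / 2.03 × 10⁵ = 1.79 × 10⁻⁵ % (w/v) = 179 μg/L.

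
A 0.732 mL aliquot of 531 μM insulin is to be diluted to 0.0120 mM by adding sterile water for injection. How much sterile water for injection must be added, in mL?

0.0120 mM = 12.0 μM.
V₂ = C₁V₁/C₂ = 531 × 0.732 / 12.0 = 32.4 mL.
Diluent to add = V₂ − V₁ = 32.4 − 0.732 = 31.7 mL.

31.7 mL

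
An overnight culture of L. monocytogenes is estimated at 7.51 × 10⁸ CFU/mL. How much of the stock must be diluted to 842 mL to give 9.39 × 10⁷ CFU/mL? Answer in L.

V₁ = C₂V₂/C₁ = 9.39 × 10⁷ × 842 / 7.51 × 10⁸ = 105 mL = 0.105 L.

0.105 L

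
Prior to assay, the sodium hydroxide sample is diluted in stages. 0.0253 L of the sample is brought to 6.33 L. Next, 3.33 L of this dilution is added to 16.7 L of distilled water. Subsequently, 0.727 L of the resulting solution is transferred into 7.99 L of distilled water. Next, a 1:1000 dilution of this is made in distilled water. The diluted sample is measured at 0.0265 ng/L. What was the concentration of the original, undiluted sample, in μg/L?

Overall dilution factor = 250.2 × 6.015 × 11.99 × 1000 = 1.80 × 10⁷.
Original = 0.0265 ng/L × 1.80 × 10⁷ = 4.78 × 10⁵ ng/L = 478 μg/L.

478 μg/L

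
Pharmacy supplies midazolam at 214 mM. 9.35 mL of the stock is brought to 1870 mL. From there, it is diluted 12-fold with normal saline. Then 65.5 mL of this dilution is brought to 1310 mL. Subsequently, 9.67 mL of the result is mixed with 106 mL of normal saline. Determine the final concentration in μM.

Overall dilution factor = 200 × 12 × 20 × 11.96 = 5.74 × 10⁵.
214 mM / 5.74 × 10⁵ = 3.73 × 10⁻⁴ mM = 0.373 μM.

0.373 μM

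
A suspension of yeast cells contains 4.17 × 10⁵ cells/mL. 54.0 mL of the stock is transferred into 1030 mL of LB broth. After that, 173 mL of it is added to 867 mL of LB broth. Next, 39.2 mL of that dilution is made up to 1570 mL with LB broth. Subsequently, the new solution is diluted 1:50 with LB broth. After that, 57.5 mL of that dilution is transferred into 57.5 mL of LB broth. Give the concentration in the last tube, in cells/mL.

0.863 cells/mL

Overall dilution factor = 20.07 × 6.012 × 40.05 × 50 × 2 = 4.83 × 10⁵.
4.17 × 10⁵ cells/mL / 4.83 × 10⁵ = 0.863 cells/mL.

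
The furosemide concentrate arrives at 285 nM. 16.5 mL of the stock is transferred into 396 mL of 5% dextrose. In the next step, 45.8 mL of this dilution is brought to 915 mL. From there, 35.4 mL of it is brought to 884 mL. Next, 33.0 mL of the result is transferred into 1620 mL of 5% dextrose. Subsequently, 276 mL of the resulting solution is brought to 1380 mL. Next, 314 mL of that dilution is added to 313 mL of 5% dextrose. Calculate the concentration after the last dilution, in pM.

Overall dilution factor = 25 × 19.98 × 24.97 × 50.09 × 5 × 1.997 = 6.24 × 10⁶.
285 nM / 6.24 × 10⁶ = 4.57 × 10⁻⁵ nM = 0.0457 pM.

0.0457 pM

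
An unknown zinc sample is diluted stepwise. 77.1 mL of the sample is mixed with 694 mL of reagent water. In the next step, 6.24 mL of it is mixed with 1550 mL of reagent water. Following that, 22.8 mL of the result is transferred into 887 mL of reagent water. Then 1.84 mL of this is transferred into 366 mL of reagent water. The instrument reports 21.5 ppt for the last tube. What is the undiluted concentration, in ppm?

Overall dilution factor = 10.00 × 249.4 × 39.90 × 199.9 = 1.99 × 10⁷.
Original = 21.5 ppt × 1.99 × 10⁷ = 4.28 × 10⁸ ppt = 428 ppm.

428 ppm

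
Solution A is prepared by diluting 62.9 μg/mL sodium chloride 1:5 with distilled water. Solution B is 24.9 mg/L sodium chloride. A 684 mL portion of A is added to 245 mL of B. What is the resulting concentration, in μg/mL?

C_A = 62.9 μg/mL / 5 = 12.6 μg/mL.
C_B = 24.9 mg/L = 24.9 μg/mL.
C_mix = (C_A·V_A + C_B·V_B)/(V_A + V_B) = (12.6×684 + 24.9×245) / 929.0 = 15.8 μg/mL.

15.8 μg/mL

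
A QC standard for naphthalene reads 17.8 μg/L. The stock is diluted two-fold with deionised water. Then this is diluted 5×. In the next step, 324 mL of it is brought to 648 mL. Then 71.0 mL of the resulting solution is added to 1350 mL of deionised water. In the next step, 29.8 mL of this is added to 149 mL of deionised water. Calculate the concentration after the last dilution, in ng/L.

7.41 ng/L

Overall dilution factor = 2 × 5 × 2 × 20.01 × 6 = 2402.
17.8 μg/L / 2402 = 7.41 × 10⁻³ μg/L = 7.41 ng/L.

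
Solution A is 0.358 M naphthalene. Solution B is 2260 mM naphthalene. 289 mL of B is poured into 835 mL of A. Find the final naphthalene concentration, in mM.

C_B = 2260 mM = 2.26 M.
C_mix = (C_A·V_A + C_B·V_B)/(V_A + V_B) = (0.358×835 + 2.26×289) / 1124 = 0.847 M = 847 mM.

847 mM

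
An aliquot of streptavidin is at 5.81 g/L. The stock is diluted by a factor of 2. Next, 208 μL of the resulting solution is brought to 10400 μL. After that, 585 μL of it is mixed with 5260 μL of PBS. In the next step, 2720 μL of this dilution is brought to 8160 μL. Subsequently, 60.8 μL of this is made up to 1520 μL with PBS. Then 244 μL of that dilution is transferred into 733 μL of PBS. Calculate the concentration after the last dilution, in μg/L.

19.4 μg/L

Overall dilution factor = 2 × 50 × 9.991 × 3 × 25 × 4.004 = 3.00 × 10⁵.
5.81 g/L / 3.00 × 10⁵ = 1.94 × 10⁻⁵ g/L = 19.4 μg/L.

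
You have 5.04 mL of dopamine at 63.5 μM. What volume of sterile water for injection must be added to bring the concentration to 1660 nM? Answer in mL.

188 mL

1660 nM = 1.66 μM.
V₂ = C₁V₁/C₂ = 63.5 × 5.04 / 1.66 = 193 mL.
Diluent to add = V₂ − V₁ = 193 − 5.04 = 188 mL.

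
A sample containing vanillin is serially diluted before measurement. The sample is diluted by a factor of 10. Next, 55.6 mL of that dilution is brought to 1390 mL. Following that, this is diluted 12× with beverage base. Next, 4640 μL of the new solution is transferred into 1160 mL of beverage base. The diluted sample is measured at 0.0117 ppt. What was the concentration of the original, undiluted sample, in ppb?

Overall dilution factor = 10 × 25 × 12 × 251 = 7.53 × 10⁵.
Original = 0.0117 ppt × 7.53 × 10⁵ = 8810 ppt = 8.81 ppb.

8.81 ppb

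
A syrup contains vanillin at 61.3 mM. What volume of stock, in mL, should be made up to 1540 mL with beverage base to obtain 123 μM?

123 μM = 0.123 mM.
V₁ = C₂V₂/C₁ = 0.123 × 1540 / 61.3 = 3.09 mL.

3.09 mL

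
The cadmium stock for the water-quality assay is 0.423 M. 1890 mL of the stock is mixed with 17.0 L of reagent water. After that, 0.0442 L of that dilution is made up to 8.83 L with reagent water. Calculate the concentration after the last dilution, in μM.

Overall dilution factor = 9.995 × 199.8 = 1997.
0.423 M / 1997 = 2.12 × 10⁻⁴ M = 212 μM.

212 μM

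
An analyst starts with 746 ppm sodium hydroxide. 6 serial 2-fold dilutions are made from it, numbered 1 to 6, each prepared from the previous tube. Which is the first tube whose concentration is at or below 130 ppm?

Tube n has concentration 746 ppm / 2ⁿ.
Need 2ⁿ ≥ 746 ppm / 130 ppm = 5.74, so n ≥ 2.52.
First such tube: n = 3.

tube 3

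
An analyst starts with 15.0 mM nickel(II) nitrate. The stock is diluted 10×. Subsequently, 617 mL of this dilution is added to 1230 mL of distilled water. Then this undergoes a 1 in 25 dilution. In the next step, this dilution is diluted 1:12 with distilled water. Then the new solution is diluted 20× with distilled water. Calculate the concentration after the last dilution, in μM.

Overall dilution factor = 10 × 2.994 × 25 × 12 × 20 = 1.80 × 10⁵.
15.0 mM / 1.80 × 10⁵ = 8.35 × 10⁻⁵ mM = 0.0835 μM.

0.0835 μM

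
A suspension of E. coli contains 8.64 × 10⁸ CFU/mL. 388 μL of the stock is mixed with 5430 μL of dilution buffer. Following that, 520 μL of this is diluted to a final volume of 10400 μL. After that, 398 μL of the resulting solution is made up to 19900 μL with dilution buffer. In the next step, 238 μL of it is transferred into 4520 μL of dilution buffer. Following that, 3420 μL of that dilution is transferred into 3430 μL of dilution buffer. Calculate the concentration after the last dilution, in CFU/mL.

Overall dilution factor = 14.99 × 20 × 50 × 19.99 × 2.003 = 6.00 × 10⁵.
8.64 × 10⁸ CFU/mL / 6.00 × 10⁵ = 1440 CFU/mL.

1440 CFU/mL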